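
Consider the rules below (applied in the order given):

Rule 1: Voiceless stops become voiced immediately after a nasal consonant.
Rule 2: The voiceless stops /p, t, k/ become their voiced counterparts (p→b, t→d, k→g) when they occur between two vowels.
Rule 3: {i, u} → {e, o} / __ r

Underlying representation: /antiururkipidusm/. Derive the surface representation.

andiororkibidusm

Rule 1 (post-nasal voicing): /t/ is a voiceless stop immediately after the nasal /n/, so it voices to [d]. /antiururkipidusm/ → andiururkipidusm.
Rule 2 (intervocalic voicing): /p/ is a voiceless stop between vowels /i/ and /i/, so it voices to [b]. /andiururkipidusm/ → andiururkibidusm.
Rule 3 (pre-rhotic lowering): /u/ is a high vowel immediately before /r/, so it lowers to [o]. /u/ is a high vowel immediately before /r/, so it lowers to [o]. /andiururkibidusm/ → andiororkibidusm.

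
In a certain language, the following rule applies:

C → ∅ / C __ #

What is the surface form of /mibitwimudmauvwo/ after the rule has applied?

mibitwimudmauvwo

No segment of /mibitwimudmauvwo/ meets the structural description of the rule, so the form surfaces unchanged.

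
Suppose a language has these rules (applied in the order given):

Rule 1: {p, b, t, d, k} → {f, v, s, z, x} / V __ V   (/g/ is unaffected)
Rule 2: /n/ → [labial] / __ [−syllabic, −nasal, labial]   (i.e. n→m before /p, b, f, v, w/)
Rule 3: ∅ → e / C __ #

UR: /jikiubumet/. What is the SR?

Rule 1 (intervocalic spirantization): /k/ is a stop between vowels /i/ and /i/, so it spirantizes to the fricative [x]. /b/ is a stop between vowels /u/ and /u/, so it spirantizes to the fricative [v]. /jikiubumet/ → jixiuvumet.
Rule 2 (nasal place assimilation): no segment meets the environment; /jixiuvumet/ is unchanged.
Rule 3 (final e-epenthesis): the form ends in the consonant /t/, so [e] is inserted word-finally. /jixiuvumet/ → jixiuvumete.

jixiuvumete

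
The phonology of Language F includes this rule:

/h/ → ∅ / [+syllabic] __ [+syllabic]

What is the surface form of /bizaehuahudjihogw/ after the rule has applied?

/h/ occurs between vowels /e/ and /u/, so it deletes.
/h/ occurs between vowels /a/ and /u/, so it deletes.
/h/ occurs between vowels /i/ and /o/, so it deletes.
Surface form: [bizaeuaudjiogw].

bizaeuaudjiogw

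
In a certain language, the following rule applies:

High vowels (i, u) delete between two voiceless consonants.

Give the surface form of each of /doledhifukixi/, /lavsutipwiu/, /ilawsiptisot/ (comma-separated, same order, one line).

doledhfkxi, lavstpwiu, ilawsptsot

/doledhifukixi/: /i/ is a high vowel flanked by voiceless consonants /h/ and /f/, so it deletes. /u/ is a high vowel flanked by voiceless consonants /f/ and /k/, so it deletes. /i/ is a high vowel flanked by voiceless consonants /k/ and /x/, so it deletes. → [doledhfkxi].
/lavsutipwiu/: /u/ is a high vowel flanked by voiceless consonants /s/ and /t/, so it deletes. /i/ is a high vowel flanked by voiceless consonants /t/ and /p/, so it deletes. → [lavstpwiu].
/ilawsiptisot/: /i/ is a high vowel flanked by voiceless consonants /s/ and /p/, so it deletes. /i/ is a high vowel flanked by voiceless consonants /t/ and /s/, so it deletes. → [ilawsptsot].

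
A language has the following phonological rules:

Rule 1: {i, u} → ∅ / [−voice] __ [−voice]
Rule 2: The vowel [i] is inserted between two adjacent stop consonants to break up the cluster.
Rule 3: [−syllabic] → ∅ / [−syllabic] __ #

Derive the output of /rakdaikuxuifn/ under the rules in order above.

Rule 1 (high vowel syncope): /u/ is a high vowel flanked by voiceless consonants /k/ and /x/, so it deletes. /rakdaikuxuifn/ → rakdaikxuifn.
Rule 2 (stop-cluster i-epenthesis): /k/ and /d/ form a stop–stop cluster, so [i] is inserted between them. /rakdaikxuifn/ → rakidaikxuifn.
Rule 3 (final cluster simplification): /n/ is the second consonant of a word-final cluster /fn/, so it deletes. /rakidaikxuifn/ → rakidaikxuif.

rakidaikxuif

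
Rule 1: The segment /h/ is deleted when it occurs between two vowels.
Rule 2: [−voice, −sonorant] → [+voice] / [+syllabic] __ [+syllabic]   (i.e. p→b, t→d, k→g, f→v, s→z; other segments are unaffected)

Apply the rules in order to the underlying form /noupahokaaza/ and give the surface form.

noubaogaaza

Rule 1 (intervocalic h-deletion): /h/ occurs between vowels /a/ and /o/, so it deletes. /noupahokaaza/ → noupaokaaza.
Rule 2 (intervocalic voicing): /p/ is a voiceless obstruent between vowels /u/ and /a/, so it voices to [b]. /k/ is a voiceless obstruent between vowels /o/ and /a/, so it voices to [g]. /noupaokaaza/ → noubaogaaza.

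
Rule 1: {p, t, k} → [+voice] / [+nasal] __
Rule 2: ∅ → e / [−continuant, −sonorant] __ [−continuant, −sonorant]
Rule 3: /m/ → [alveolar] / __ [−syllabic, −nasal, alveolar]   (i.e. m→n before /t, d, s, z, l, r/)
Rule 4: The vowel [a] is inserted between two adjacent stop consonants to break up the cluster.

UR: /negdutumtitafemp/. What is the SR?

Rule 1 (post-nasal voicing): /t/ is a voiceless stop immediately after the nasal /m/, so it voices to [d]. /p/ is a voiceless stop immediately after the nasal /m/, so it voices to [b]. /negdutumtitafemp/ → negdutumditafemb.
Rule 2 (stop-cluster e-epenthesis): /g/ and /d/ form a stop–stop cluster, so [e] is inserted between them. /negdutumditafemb/ → negedutumditafemb.
Rule 3 (nasal place assimilation): /m/ precedes the alveolar consonant /d/, so it assimilates in place to [n]. /negedutumditafemb/ → negedutunditafemb.
Rule 4 (stop-cluster a-epenthesis): no segment meets the environment; /negedutunditafemb/ is unchanged.

negedutunditafemb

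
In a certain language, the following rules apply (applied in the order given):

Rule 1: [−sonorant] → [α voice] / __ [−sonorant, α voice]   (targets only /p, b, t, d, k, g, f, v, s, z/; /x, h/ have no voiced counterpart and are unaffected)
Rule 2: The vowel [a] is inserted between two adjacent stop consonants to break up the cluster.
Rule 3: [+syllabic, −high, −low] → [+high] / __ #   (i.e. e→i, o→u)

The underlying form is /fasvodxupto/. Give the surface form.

fazvotxupatu

Rule 1 (regressive voicing assimilation): /s/ precedes the voiced obstruent /v/, so it voices to [z] by assimilation. /d/ precedes the voiceless obstruent /x/, so it devoices to [t] by assimilation. /fasvodxupto/ → fazvotxupto.
Rule 2 (stop-cluster a-epenthesis): /p/ and /t/ form a stop–stop cluster, so [a] is inserted between them. /fazvotxupto/ → fazvotxupato.
Rule 3 (final vowel raising): /o/ is a mid vowel in word-final position, so it raises to [u]. /fazvotxupato/ → fazvotxupatu.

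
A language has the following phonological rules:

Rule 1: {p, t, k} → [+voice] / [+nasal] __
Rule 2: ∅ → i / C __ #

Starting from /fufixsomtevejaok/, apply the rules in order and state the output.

Rule 1 (post-nasal voicing): /t/ is a voiceless stop immediately after the nasal /m/, so it voices to [d]. /fufixsomtevejaok/ → fufixsomdevejaok.
Rule 2 (final i-epenthesis): the form ends in the consonant /k/, so [i] is inserted word-finally. /fufixsomdevejaok/ → fufixsomdevejaoki.

fufixsomdevejaoki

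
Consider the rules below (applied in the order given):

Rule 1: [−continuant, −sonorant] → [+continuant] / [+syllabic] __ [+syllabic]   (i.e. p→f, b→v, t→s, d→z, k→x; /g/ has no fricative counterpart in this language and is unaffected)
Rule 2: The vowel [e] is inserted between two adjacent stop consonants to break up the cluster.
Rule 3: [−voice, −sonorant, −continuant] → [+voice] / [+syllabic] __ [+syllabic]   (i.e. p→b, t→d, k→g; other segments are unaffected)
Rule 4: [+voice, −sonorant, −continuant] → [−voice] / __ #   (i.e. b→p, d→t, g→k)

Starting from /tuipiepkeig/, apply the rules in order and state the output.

Rule 1 (intervocalic spirantization): /p/ is a stop between vowels /i/ and /i/, so it spirantizes to the fricative [f]. /tuipiepkeig/ → tuifiepkeig.
Rule 2 (stop-cluster e-epenthesis): /p/ and /k/ form a stop–stop cluster, so [e] is inserted between them. /tuifiepkeig/ → tuifiepekeig.
Rule 3 (intervocalic voicing): /p/ is a voiceless stop between vowels /e/ and /e/, so it voices to [b]. /k/ is a voiceless stop between vowels /e/ and /e/, so it voices to [g]. /tuifiepekeig/ → tuifiebegeig.
Rule 4 (final devoicing): /g/ is a voiced stop in word-final position, so it devoices to [k]. /tuifiebegeig/ → tuifiebegeik.

tuifiebegeik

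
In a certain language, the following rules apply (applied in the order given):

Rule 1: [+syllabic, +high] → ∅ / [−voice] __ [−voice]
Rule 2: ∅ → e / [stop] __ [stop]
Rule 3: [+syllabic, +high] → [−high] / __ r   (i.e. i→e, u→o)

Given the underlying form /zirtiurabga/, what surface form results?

Rule 1 (high vowel syncope): no segment meets the environment; /zirtiurabga/ is unchanged.
Rule 2 (stop-cluster e-epenthesis): /b/ and /g/ form a stop–stop cluster, so [e] is inserted between them. /zirtiurabga/ → zirtiurabega.
Rule 3 (pre-rhotic lowering): /i/ is a high vowel immediately before /r/, so it lowers to [e]. /u/ is a high vowel immediately before /r/, so it lowers to [o]. /zirtiurabega/ → zertiorabega.

zertiorabega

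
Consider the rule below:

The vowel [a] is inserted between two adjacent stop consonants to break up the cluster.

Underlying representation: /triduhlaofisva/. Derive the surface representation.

No segment of /triduhlaofisva/ meets the structural description of the rule, so the form surfaces unchanged.

triduhlaofisva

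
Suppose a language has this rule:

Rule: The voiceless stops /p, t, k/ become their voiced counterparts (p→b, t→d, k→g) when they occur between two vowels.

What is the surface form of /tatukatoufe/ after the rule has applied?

Scanning /tatukatoufe/: /t/ at position 1 is not in the conditioning environment; /t/ is a voiceless stop between vowels /a/ and /u/, so it voices to [d]; /k/ is a voiceless stop between vowels /u/ and /a/, so it voices to [g]; /t/ is a voiceless stop between vowels /a/ and /o/, so it voices to [d].
Result: [tadugadoufe].

tadugadoufe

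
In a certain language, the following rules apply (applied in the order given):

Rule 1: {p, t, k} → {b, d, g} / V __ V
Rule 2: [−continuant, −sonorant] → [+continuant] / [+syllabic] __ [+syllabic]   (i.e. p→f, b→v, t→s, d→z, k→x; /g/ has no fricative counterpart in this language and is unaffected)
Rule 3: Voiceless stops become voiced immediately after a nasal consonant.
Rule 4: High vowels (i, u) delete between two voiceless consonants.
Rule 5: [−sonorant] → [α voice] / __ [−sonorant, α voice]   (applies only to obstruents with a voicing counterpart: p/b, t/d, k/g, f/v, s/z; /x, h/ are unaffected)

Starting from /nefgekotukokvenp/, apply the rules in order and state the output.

Rule 1 (intervocalic voicing): /k/ is a voiceless stop between vowels /e/ and /o/, so it voices to [g]. /t/ is a voiceless stop between vowels /o/ and /u/, so it voices to [d]. /k/ is a voiceless stop between vowels /u/ and /o/, so it voices to [g]. /nefgekotukokvenp/ → nefgegodugokvenp.
Rule 2 (intervocalic spirantization): /d/ is a stop between vowels /o/ and /u/, so it spirantizes to the fricative [z]. /nefgegodugokvenp/ → nefgegozugokvenp.
Rule 3 (post-nasal voicing): /p/ is a voiceless stop immediately after the nasal /n/, so it voices to [b]. /nefgegozugokvenp/ → nefgegozugokvenb.
Rule 4 (high vowel syncope): no segment meets the environment; /nefgegozugokvenb/ is unchanged.
Rule 5 (regressive voicing assimilation): /f/ precedes the voiced obstruent /g/, so it voices to [v] by assimilation. /k/ precedes the voiced obstruent /v/, so it voices to [g] by assimilation. /nefgegozugokvenb/ → nevgegozugogvenb.

nevgegozugogvenb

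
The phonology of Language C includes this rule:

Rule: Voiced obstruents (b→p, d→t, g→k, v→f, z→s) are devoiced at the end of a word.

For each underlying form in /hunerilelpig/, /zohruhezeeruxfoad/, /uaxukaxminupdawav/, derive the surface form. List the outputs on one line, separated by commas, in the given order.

/hunerilelpig/: /g/ is a voiced obstruent in word-final position, so it devoices to [k]. → [hunerilelpik].
/zohruhezeeruxfoad/: /d/ is a voiced obstruent in word-final position, so it devoices to [t]. → [zohruhezeeruxfoat].
/uaxukaxminupdawav/: /v/ is a voiced obstruent in word-final position, so it devoices to [f]. → [uaxukaxminupdawaf].

hunerilelpik, zohruhezeeruxfoat, uaxukaxminupdawaf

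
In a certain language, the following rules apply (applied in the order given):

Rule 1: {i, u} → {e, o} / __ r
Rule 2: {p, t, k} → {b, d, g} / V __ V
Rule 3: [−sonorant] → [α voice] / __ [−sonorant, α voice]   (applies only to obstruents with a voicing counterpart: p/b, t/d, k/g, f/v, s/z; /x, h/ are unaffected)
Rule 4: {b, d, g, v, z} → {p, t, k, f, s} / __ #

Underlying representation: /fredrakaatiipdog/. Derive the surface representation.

Rule 1 (pre-rhotic lowering): no segment meets the environment; /fredrakaatiipdog/ is unchanged.
Rule 2 (intervocalic voicing): /k/ is a voiceless stop between vowels /a/ and /a/, so it voices to [g]. /t/ is a voiceless stop between vowels /a/ and /i/, so it voices to [d]. /fredrakaatiipdog/ → fredragaadiipdog.
Rule 3 (regressive voicing assimilation): /p/ precedes the voiced obstruent /d/, so it voices to [b] by assimilation. /fredragaadiipdog/ → fredragaadiibdog.
Rule 4 (final devoicing): /g/ is a voiced obstruent in word-final position, so it devoices to [k]. /fredragaadiibdog/ → fredragaadiibdok.

fredragaadiibdok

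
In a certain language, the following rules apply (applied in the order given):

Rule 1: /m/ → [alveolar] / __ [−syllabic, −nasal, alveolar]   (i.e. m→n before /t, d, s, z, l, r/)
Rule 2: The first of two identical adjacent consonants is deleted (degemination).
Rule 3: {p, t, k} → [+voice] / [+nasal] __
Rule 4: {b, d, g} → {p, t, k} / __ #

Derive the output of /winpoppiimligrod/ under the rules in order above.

Rule 1 (nasal place assimilation): /m/ precedes the alveolar consonant /l/, so it assimilates in place to [n]. /winpoppiimligrod/ → winpoppiinligrod.
Rule 2 (degemination): /pp/ is a geminate; the first /p/ deletes. /winpoppiinligrod/ → winpopiinligrod.
Rule 3 (post-nasal voicing): /p/ is a voiceless stop immediately after the nasal /n/, so it voices to [b]. /winpopiinligrod/ → winbopiinligrod.
Rule 4 (final devoicing): /d/ is a voiced stop in word-final position, so it devoices to [t]. /winbopiinligrod/ → winbopiinligrot.

winbopiinligrot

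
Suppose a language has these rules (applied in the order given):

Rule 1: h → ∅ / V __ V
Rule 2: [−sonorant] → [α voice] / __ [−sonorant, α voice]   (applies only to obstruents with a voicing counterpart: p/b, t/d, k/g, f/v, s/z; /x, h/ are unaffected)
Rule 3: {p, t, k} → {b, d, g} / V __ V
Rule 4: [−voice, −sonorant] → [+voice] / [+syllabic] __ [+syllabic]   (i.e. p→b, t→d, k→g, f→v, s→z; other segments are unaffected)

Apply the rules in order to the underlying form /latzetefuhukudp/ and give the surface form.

ladzedevuugutp

Rule 1 (intervocalic h-deletion): /h/ occurs between vowels /u/ and /u/, so it deletes. /latzetefuhukudp/ → latzetefuukudp.
Rule 2 (regressive voicing assimilation): /t/ precedes the voiced obstruent /z/, so it voices to [d] by assimilation. /d/ precedes the voiceless obstruent /p/, so it devoices to [t] by assimilation. /latzetefuukudp/ → ladzetefuukutp.
Rule 3 (intervocalic voicing): /t/ is a voiceless stop between vowels /e/ and /e/, so it voices to [d]. /k/ is a voiceless stop between vowels /u/ and /u/, so it voices to [g]. /ladzetefuukutp/ → ladzedefuugutp.
Rule 4 (intervocalic voicing): /f/ is a voiceless obstruent between vowels /e/ and /u/, so it voices to [v]. /ladzedefuugutp/ → ladzedevuugutp.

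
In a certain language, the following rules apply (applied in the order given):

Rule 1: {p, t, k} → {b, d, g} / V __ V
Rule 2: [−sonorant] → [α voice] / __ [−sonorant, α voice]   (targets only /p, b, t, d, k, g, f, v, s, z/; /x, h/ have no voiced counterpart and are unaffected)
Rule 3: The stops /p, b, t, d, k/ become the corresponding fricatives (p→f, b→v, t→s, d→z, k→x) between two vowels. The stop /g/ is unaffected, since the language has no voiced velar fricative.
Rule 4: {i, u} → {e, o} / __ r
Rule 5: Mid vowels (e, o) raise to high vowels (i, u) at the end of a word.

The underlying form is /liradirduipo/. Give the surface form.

Rule 1 (intervocalic voicing): /p/ is a voiceless stop between vowels /i/ and /o/, so it voices to [b]. /liradirduipo/ → liradirduibo.
Rule 2 (regressive voicing assimilation): no segment meets the environment; /liradirduibo/ is unchanged.
Rule 3 (intervocalic spirantization): /d/ is a stop between vowels /a/ and /i/, so it spirantizes to the fricative [z]. /b/ is a stop between vowels /i/ and /o/, so it spirantizes to the fricative [v]. /liradirduibo/ → lirazirduivo.
Rule 4 (pre-rhotic lowering): /i/ is a high vowel immediately before /r/, so it lowers to [e]. /i/ is a high vowel immediately before /r/, so it lowers to [e]. /lirazirduivo/ → lerazerduivo.
Rule 5 (final vowel raising): /o/ is a mid vowel in word-final position, so it raises to [u]. /lerazerduivo/ → lerazerduivu.

lerazerduivu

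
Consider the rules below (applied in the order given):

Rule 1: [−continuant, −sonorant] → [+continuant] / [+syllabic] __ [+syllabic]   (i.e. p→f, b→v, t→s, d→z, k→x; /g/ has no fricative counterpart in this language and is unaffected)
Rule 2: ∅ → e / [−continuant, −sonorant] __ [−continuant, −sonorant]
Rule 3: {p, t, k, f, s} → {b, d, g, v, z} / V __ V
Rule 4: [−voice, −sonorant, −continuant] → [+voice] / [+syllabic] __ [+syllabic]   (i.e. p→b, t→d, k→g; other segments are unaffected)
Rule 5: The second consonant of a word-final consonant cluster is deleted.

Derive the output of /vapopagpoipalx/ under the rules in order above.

vavovageboival

Rule 1 (intervocalic spirantization): /p/ is a stop between vowels /a/ and /o/, so it spirantizes to the fricative [f]. /p/ is a stop between vowels /o/ and /a/, so it spirantizes to the fricative [f]. /p/ is a stop between vowels /i/ and /a/, so it spirantizes to the fricative [f]. /vapopagpoipalx/ → vafofagpoifalx.
Rule 2 (stop-cluster e-epenthesis): /g/ and /p/ form a stop–stop cluster, so [e] is inserted between them. /vafofagpoifalx/ → vafofagepoifalx.
Rule 3 (intervocalic voicing): /f/ is a voiceless obstruent between vowels /a/ and /o/, so it voices to [v]. /f/ is a voiceless obstruent between vowels /o/ and /a/, so it voices to [v]. /p/ is a voiceless obstruent between vowels /e/ and /o/, so it voices to [b]. /f/ is a voiceless obstruent between vowels /i/ and /a/, so it voices to [v]. /vafofagepoifalx/ → vavovageboivalx.
Rule 4 (intervocalic voicing): no segment meets the environment; /vavovageboivalx/ is unchanged.
Rule 5 (final cluster simplification): /x/ is the second consonant of a word-final cluster /lx/, so it deletes. /vavovageboivalx/ → vavovageboival.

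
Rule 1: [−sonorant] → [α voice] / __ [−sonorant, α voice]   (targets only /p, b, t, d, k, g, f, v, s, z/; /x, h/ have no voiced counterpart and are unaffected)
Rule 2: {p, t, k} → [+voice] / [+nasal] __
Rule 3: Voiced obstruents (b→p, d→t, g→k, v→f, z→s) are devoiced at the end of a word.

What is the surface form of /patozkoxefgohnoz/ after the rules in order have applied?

Rule 1 (regressive voicing assimilation): /z/ precedes the voiceless obstruent /k/, so it devoices to [s] by assimilation. /f/ precedes the voiced obstruent /g/, so it voices to [v] by assimilation. /patozkoxefgohnoz/ → patoskoxevgohnoz.
Rule 2 (post-nasal voicing): no segment meets the environment; /patoskoxevgohnoz/ is unchanged.
Rule 3 (final devoicing): /z/ is a voiced obstruent in word-final position, so it devoices to [s]. /patoskoxevgohnoz/ → patoskoxevgohnos.

patoskoxevgohnos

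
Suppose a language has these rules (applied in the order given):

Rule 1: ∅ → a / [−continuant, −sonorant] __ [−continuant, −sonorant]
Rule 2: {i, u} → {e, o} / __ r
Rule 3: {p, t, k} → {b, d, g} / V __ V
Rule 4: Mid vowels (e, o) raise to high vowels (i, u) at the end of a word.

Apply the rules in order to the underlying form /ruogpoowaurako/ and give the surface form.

Rule 1 (stop-cluster a-epenthesis): /g/ and /p/ form a stop–stop cluster, so [a] is inserted between them. /ruogpoowaurako/ → ruogapoowaurako.
Rule 2 (pre-rhotic lowering): /u/ is a high vowel immediately before /r/, so it lowers to [o]. /ruogapoowaurako/ → ruogapoowaorako.
Rule 3 (intervocalic voicing): /p/ is a voiceless stop between vowels /a/ and /o/, so it voices to [b]. /k/ is a voiceless stop between vowels /a/ and /o/, so it voices to [g]. /ruogapoowaorako/ → ruogaboowaorago.
Rule 4 (final vowel raising): /o/ is a mid vowel in word-final position, so it raises to [u]. /ruogaboowaorago/ → ruogaboowaoragu.

ruogaboowaoragu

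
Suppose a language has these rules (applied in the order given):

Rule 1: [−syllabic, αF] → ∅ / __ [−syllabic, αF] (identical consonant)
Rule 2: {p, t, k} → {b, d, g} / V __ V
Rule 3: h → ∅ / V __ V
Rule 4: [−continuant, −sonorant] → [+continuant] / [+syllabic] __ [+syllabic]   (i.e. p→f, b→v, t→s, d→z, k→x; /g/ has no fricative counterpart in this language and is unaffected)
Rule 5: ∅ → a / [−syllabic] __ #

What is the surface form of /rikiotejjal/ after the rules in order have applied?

rigiozejala

Rule 1 (degemination): /jj/ is a geminate; the first /j/ deletes. /rikiotejjal/ → rikiotejal.
Rule 2 (intervocalic voicing): /k/ is a voiceless stop between vowels /i/ and /i/, so it voices to [g]. /t/ is a voiceless stop between vowels /o/ and /e/, so it voices to [d]. /rikiotejal/ → rigiodejal.
Rule 3 (intervocalic h-deletion): no segment meets the environment; /rigiodejal/ is unchanged.
Rule 4 (intervocalic spirantization): /d/ is a stop between vowels /o/ and /e/, so it spirantizes to the fricative [z]. /rigiodejal/ → rigiozejal.
Rule 5 (final a-epenthesis): the form ends in the consonant /l/, so [a] is inserted word-finally. /rigiozejal/ → rigiozejala.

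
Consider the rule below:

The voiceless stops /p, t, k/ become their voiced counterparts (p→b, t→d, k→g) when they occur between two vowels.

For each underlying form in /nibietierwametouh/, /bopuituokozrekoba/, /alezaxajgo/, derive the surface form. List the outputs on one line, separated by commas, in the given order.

nibiedierwamedouh, bobuiduogozregoba, alezaxajgo

/nibietierwametouh/: /t/ is a voiceless stop between vowels /e/ and /i/, so it voices to [d]. /t/ is a voiceless stop between vowels /e/ and /o/, so it voices to [d]. → [nibiedierwamedouh].
/bopuituokozrekoba/: /p/ is a voiceless stop between vowels /o/ and /u/, so it voices to [b]. /t/ is a voiceless stop between vowels /i/ and /u/, so it voices to [d]. /k/ is a voiceless stop between vowels /o/ and /o/, so it voices to [g]. /k/ is a voiceless stop between vowels /e/ and /o/, so it voices to [g]. → [bobuiduogozregoba].
/alezaxajgo/: the rule's environment is not met; surfaces unchanged as [alezaxajgo].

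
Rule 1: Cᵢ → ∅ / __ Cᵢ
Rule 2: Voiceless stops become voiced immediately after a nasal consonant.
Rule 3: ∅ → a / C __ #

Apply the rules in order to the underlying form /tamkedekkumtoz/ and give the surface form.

tamgedekumdoza

Rule 1 (degemination): /kk/ is a geminate; the first /k/ deletes. /tamkedekkumtoz/ → tamkedekumtoz.
Rule 2 (post-nasal voicing): /k/ is a voiceless stop immediately after the nasal /m/, so it voices to [g]. /t/ is a voiceless stop immediately after the nasal /m/, so it voices to [d]. /tamkedekumtoz/ → tamgedekumdoz.
Rule 3 (final a-epenthesis): the form ends in the consonant /z/, so [a] is inserted word-finally. /tamgedekumdoz/ → tamgedekumdoza.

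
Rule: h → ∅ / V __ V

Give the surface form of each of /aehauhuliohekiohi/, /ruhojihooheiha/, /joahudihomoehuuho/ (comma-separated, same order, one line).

aeauulioekioi, ruojiooeia, joaudiomoeuuo

/aehauhuliohekiohi/: /h/ occurs between vowels /e/ and /a/, so it deletes. /h/ occurs between vowels /u/ and /u/, so it deletes. /h/ occurs between vowels /o/ and /e/, so it deletes. /h/ occurs between vowels /o/ and /i/, so it deletes. → [aeauulioekioi].
/ruhojihooheiha/: /h/ occurs between vowels /u/ and /o/, so it deletes. /h/ occurs between vowels /i/ and /o/, so it deletes. /h/ occurs between vowels /o/ and /e/, so it deletes. /h/ occurs between vowels /i/ and /a/, so it deletes. → [ruojiooeia].
/joahudihomoehuuho/: /h/ occurs between vowels /a/ and /u/, so it deletes. /h/ occurs between vowels /i/ and /o/, so it deletes. /h/ occurs between vowels /e/ and /u/, so it deletes. /h/ occurs between vowels /u/ and /o/, so it deletes. → [joaudiomoeuuo].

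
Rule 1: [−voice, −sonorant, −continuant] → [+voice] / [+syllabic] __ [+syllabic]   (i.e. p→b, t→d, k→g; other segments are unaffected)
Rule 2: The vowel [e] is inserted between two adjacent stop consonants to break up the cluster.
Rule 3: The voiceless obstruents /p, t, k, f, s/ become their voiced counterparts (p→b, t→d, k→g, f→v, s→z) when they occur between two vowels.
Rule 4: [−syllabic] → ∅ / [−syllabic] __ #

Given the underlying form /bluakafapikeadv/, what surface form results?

bluagavabigead

Rule 1 (intervocalic voicing): /k/ is a voiceless stop between vowels /a/ and /a/, so it voices to [g]. /p/ is a voiceless stop between vowels /a/ and /i/, so it voices to [b]. /k/ is a voiceless stop between vowels /i/ and /e/, so it voices to [g]. /bluakafapikeadv/ → bluagafabigeadv.
Rule 2 (stop-cluster e-epenthesis): no segment meets the environment; /bluagafabigeadv/ is unchanged.
Rule 3 (intervocalic voicing): /f/ is a voiceless obstruent between vowels /a/ and /a/, so it voices to [v]. /bluagafabigeadv/ → bluagavabigeadv.
Rule 4 (final cluster simplification): /v/ is the second consonant of a word-final cluster /dv/, so it deletes. /bluagavabigeadv/ → bluagavabigead.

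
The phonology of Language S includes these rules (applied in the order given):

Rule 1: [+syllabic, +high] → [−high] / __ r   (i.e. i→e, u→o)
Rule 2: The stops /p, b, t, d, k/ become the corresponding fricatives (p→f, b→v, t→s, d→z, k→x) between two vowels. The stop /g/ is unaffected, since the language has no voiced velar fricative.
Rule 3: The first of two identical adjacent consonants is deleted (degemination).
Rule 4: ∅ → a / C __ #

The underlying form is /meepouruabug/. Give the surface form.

meefooruavuga

Rule 1 (pre-rhotic lowering): /u/ is a high vowel immediately before /r/, so it lowers to [o]. /meepouruabug/ → meepooruabug.
Rule 2 (intervocalic spirantization): /p/ is a stop between vowels /e/ and /o/, so it spirantizes to the fricative [f]. /b/ is a stop between vowels /a/ and /u/, so it spirantizes to the fricative [v]. /meepooruabug/ → meefooruavug.
Rule 3 (degemination): no segment meets the environment; /meefooruavug/ is unchanged.
Rule 4 (final a-epenthesis): the form ends in the consonant /g/, so [a] is inserted word-finally. /meefooruavug/ → meefooruavuga.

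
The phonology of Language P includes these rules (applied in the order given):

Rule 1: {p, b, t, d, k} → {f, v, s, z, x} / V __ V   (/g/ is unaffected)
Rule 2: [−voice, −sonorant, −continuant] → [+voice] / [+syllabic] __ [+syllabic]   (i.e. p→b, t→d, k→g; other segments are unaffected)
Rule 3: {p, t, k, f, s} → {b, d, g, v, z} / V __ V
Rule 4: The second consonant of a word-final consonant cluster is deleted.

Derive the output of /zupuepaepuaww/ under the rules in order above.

Rule 1 (intervocalic spirantization): /p/ is a stop between vowels /u/ and /u/, so it spirantizes to the fricative [f]. /p/ is a stop between vowels /e/ and /a/, so it spirantizes to the fricative [f]. /p/ is a stop between vowels /e/ and /u/, so it spirantizes to the fricative [f]. /zupuepaepuaww/ → zufuefaefuaww.
Rule 2 (intervocalic voicing): no segment meets the environment; /zufuefaefuaww/ is unchanged.
Rule 3 (intervocalic voicing): /f/ is a voiceless obstruent between vowels /u/ and /u/, so it voices to [v]. /f/ is a voiceless obstruent between vowels /e/ and /a/, so it voices to [v]. /f/ is a voiceless obstruent between vowels /e/ and /u/, so it voices to [v]. /zufuefaefuaww/ → zuvuevaevuaww.
Rule 4 (final cluster simplification): /w/ is the second consonant of a word-final cluster /ww/, so it deletes. /zuvuevaevuaww/ → zuvuevaevuaw.

zuvuevaevuaw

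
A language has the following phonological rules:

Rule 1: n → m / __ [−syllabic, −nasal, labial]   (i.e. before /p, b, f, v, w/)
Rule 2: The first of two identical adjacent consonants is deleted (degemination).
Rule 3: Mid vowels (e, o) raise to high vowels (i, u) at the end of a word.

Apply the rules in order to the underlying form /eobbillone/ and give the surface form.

eobiloni

Rule 1 (nasal place assimilation): no segment meets the environment; /eobbillone/ is unchanged.
Rule 2 (degemination): /bb/ is a geminate; the first /b/ deletes. /ll/ is a geminate; the first /l/ deletes. /eobbillone/ → eobilone.
Rule 3 (final vowel raising): /e/ is a mid vowel in word-final position, so it raises to [i]. /eobilone/ → eobiloni.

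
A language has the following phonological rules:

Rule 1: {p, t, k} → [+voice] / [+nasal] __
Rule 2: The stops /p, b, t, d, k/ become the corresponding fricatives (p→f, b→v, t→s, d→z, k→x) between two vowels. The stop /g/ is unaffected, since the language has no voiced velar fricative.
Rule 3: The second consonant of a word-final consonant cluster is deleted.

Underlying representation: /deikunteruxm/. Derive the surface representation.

Rule 1 (post-nasal voicing): /t/ is a voiceless stop immediately after the nasal /n/, so it voices to [d]. /deikunteruxm/ → deikunderuxm.
Rule 2 (intervocalic spirantization): /k/ is a stop between vowels /i/ and /u/, so it spirantizes to the fricative [x]. /deikunderuxm/ → deixunderuxm.
Rule 3 (final cluster simplification): /m/ is the second consonant of a word-final cluster /xm/, so it deletes. /deixunderuxm/ → deixunderux.

deixunderux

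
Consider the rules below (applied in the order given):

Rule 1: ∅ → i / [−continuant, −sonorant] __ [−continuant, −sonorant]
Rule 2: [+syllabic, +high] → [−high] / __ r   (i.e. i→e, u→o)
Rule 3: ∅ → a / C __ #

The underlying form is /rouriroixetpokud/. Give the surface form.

Rule 1 (stop-cluster i-epenthesis): /t/ and /p/ form a stop–stop cluster, so [i] is inserted between them. /rouriroixetpokud/ → rouriroixetipokud.
Rule 2 (pre-rhotic lowering): /u/ is a high vowel immediately before /r/, so it lowers to [o]. /i/ is a high vowel immediately before /r/, so it lowers to [e]. /rouriroixetipokud/ → rooreroixetipokud.
Rule 3 (final a-epenthesis): the form ends in the consonant /d/, so [a] is inserted word-finally. /rooreroixetipokud/ → rooreroixetipokuda.

rooreroixetipokuda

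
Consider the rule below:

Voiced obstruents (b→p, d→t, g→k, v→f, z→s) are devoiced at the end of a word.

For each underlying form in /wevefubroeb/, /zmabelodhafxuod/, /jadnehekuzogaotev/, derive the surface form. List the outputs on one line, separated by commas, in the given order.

wevefubroep, zmabelodhafxuot, jadnehekuzogaotef

/wevefubroeb/: /b/ is a voiced obstruent in word-final position, so it devoices to [p]. → [wevefubroep].
/zmabelodhafxuod/: /d/ is a voiced obstruent in word-final position, so it devoices to [t]. → [zmabelodhafxuot].
/jadnehekuzogaotev/: /v/ is a voiced obstruent in word-final position, so it devoices to [f]. → [jadnehekuzogaotef].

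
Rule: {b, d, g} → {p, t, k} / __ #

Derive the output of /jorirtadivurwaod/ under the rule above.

jorirtadivurwaot

Scanning /jorirtadivurwaod/: /d/ at position 8 is not in the conditioning environment; /d/ is a voiced stop in word-final position, so it devoices to [t].
Result: [jorirtadivurwaot].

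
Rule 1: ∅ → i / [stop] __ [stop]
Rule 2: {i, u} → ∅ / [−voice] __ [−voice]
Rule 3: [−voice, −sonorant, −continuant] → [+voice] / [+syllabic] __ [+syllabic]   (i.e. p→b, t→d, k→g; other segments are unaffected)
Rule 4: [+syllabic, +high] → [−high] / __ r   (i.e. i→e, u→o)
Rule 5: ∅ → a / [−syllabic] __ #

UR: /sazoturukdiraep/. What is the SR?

Rule 1 (stop-cluster i-epenthesis): /k/ and /d/ form a stop–stop cluster, so [i] is inserted between them. /sazoturukdiraep/ → sazoturukidiraep.
Rule 2 (high vowel syncope): no segment meets the environment; /sazoturukidiraep/ is unchanged.
Rule 3 (intervocalic voicing): /t/ is a voiceless stop between vowels /o/ and /u/, so it voices to [d]. /k/ is a voiceless stop between vowels /u/ and /i/, so it voices to [g]. /sazoturukidiraep/ → sazodurugidiraep.
Rule 4 (pre-rhotic lowering): /u/ is a high vowel immediately before /r/, so it lowers to [o]. /i/ is a high vowel immediately before /r/, so it lowers to [e]. /sazodurugidiraep/ → sazodorugideraep.
Rule 5 (final a-epenthesis): the form ends in the consonant /p/, so [a] is inserted word-finally. /sazodorugideraep/ → sazodorugideraepa.

sazodorugideraepa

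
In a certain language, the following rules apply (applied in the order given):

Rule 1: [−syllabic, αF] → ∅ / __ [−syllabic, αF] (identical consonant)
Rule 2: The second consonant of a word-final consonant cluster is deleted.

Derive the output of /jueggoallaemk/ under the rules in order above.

Rule 1 (degemination): /gg/ is a geminate; the first /g/ deletes. /ll/ is a geminate; the first /l/ deletes. /jueggoallaemk/ → juegoalaemk.
Rule 2 (final cluster simplification): /k/ is the second consonant of a word-final cluster /mk/, so it deletes. /juegoalaemk/ → juegoalaem.

juegoalaem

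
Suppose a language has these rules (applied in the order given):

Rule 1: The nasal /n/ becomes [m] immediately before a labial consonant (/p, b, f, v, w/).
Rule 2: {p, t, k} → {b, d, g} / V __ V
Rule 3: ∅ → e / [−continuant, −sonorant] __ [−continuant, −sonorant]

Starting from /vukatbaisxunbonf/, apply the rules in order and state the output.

vugatebaisxumbomf

Rule 1 (nasal place assimilation): /n/ precedes the labial consonant /b/, so it assimilates in place to [m]. /n/ precedes the labial consonant /f/, so it assimilates in place to [m]. /vukatbaisxunbonf/ → vukatbaisxumbomf.
Rule 2 (intervocalic voicing): /k/ is a voiceless stop between vowels /u/ and /a/, so it voices to [g]. /vukatbaisxumbomf/ → vugatbaisxumbomf.
Rule 3 (stop-cluster e-epenthesis): /t/ and /b/ form a stop–stop cluster, so [e] is inserted between them. /vugatbaisxumbomf/ → vugatebaisxumbomf.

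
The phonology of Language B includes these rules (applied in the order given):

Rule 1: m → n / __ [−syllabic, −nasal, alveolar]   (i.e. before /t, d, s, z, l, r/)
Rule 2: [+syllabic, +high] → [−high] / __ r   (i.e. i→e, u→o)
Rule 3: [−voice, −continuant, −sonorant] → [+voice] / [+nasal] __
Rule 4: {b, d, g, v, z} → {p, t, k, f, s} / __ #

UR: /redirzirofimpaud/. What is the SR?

Rule 1 (nasal place assimilation): no segment meets the environment; /redirzirofimpaud/ is unchanged.
Rule 2 (pre-rhotic lowering): /i/ is a high vowel immediately before /r/, so it lowers to [e]. /i/ is a high vowel immediately before /r/, so it lowers to [e]. /redirzirofimpaud/ → rederzerofimpaud.
Rule 3 (post-nasal voicing): /p/ is a voiceless stop immediately after the nasal /m/, so it voices to [b]. /rederzerofimpaud/ → rederzerofimbaud.
Rule 4 (final devoicing): /d/ is a voiced obstruent in word-final position, so it devoices to [t]. /rederzerofimbaud/ → rederzerofimbaut.

rederzerofimbaut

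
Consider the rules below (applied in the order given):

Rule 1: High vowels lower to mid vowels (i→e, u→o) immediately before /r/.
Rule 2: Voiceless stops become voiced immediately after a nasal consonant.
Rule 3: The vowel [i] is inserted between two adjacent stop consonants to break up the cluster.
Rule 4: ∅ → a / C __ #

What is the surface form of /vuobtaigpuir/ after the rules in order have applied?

vuobitaigipuera

Rule 1 (pre-rhotic lowering): /i/ is a high vowel immediately before /r/, so it lowers to [e]. /vuobtaigpuir/ → vuobtaigpuer.
Rule 2 (post-nasal voicing): no segment meets the environment; /vuobtaigpuer/ is unchanged.
Rule 3 (stop-cluster i-epenthesis): /b/ and /t/ form a stop–stop cluster, so [i] is inserted between them. /g/ and /p/ form a stop–stop cluster, so [i] is inserted between them. /vuobtaigpuer/ → vuobitaigipuer.
Rule 4 (final a-epenthesis): the form ends in the consonant /r/, so [a] is inserted word-finally. /vuobitaigipuer/ → vuobitaigipuera.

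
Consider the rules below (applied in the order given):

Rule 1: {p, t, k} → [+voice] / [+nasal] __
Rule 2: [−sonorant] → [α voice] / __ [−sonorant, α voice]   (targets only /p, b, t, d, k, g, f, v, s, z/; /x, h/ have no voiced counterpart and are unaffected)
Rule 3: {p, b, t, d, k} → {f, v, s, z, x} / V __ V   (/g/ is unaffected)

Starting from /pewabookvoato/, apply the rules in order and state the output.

Rule 1 (post-nasal voicing): no segment meets the environment; /pewabookvoato/ is unchanged.
Rule 2 (regressive voicing assimilation): /k/ precedes the voiced obstruent /v/, so it voices to [g] by assimilation. /pewabookvoato/ → pewaboogvoato.
Rule 3 (intervocalic spirantization): /b/ is a stop between vowels /a/ and /o/, so it spirantizes to the fricative [v]. /t/ is a stop between vowels /a/ and /o/, so it spirantizes to the fricative [s]. /pewaboogvoato/ → pewavoogvoaso.

pewavoogvoaso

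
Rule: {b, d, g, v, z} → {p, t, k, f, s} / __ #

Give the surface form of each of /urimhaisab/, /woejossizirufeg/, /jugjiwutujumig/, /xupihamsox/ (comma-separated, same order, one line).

urimhaisap, woejossizirufek, jugjiwutujumik, xupihamsox

/urimhaisab/: /b/ is a voiced obstruent in word-final position, so it devoices to [p]. → [urimhaisap].
/woejossizirufeg/: /g/ is a voiced obstruent in word-final position, so it devoices to [k]. → [woejossizirufek].
/jugjiwutujumig/: /g/ is a voiced obstruent in word-final position, so it devoices to [k]. → [jugjiwutujumik].
/xupihamsox/: the rule's environment is not met; surfaces unchanged as [xupihamsox].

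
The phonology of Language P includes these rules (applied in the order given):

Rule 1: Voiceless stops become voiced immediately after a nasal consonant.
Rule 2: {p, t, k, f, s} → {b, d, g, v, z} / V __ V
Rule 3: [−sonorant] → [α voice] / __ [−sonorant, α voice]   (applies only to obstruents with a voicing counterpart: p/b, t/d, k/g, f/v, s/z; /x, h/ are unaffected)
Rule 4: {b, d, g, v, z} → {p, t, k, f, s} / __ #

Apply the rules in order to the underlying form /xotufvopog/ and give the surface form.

xoduvvobok

Rule 1 (post-nasal voicing): no segment meets the environment; /xotufvopog/ is unchanged.
Rule 2 (intervocalic voicing): /t/ is a voiceless obstruent between vowels /o/ and /u/, so it voices to [d]. /p/ is a voiceless obstruent between vowels /o/ and /o/, so it voices to [b]. /xotufvopog/ → xodufvobog.
Rule 3 (regressive voicing assimilation): /f/ precedes the voiced obstruent /v/, so it voices to [v] by assimilation. /xodufvobog/ → xoduvvobog.
Rule 4 (final devoicing): /g/ is a voiced obstruent in word-final position, so it devoices to [k]. /xoduvvobog/ → xoduvvobok.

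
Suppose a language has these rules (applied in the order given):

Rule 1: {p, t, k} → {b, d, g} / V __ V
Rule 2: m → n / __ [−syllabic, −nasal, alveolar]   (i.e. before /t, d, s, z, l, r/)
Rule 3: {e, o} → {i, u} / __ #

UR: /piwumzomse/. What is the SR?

Rule 1 (intervocalic voicing): no segment meets the environment; /piwumzomse/ is unchanged.
Rule 2 (nasal place assimilation): /m/ precedes the alveolar consonant /z/, so it assimilates in place to [n]. /m/ precedes the alveolar consonant /s/, so it assimilates in place to [n]. /piwumzomse/ → piwunzonse.
Rule 3 (final vowel raising): /e/ is a mid vowel in word-final position, so it raises to [i]. /piwunzonse/ → piwunzonsi.

piwunzonsi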